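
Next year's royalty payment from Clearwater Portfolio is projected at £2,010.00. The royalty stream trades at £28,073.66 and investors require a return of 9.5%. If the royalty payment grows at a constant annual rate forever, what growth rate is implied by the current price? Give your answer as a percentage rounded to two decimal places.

P = D₁/(r−g) ⇒ g = r − D₁/P = 0.095 − £2,010.00/£28,073.66 = 0.023403

2.34%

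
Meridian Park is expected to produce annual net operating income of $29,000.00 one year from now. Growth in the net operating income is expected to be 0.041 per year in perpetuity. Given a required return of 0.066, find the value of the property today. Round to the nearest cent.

Growing perpetuity: P = D₁ / (r − g) = $29,000.0000 / (0.066 − 0.041) = $1,160,000.00

$1160000.00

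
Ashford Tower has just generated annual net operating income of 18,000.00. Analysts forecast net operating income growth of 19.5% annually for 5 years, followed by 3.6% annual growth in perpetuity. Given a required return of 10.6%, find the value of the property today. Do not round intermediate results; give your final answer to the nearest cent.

D_1 = 21510.00000
D_2 = 25704.45000
D_3 = 30716.81775
D_4 = 36706.59721
D_5 = 43864.38367
Terminal value at year 5: TV = D_5×(1+g_2)/(r−g_2) = 45443.50148/0.07 = 649192.87828
P_0 = D_1/(1+r)^1 + D_2/(1+r)^2 + D_3/(1+r)^3 + D_4/(1+r)^4 + D_5/(1+r)^5 + TV/(1+r)^5
    = 19448.46293 + 21013.48391 + 22704.44238 + 24531.47255 + 26505.52414 + 392281.75725 = 506485.14315

506485.14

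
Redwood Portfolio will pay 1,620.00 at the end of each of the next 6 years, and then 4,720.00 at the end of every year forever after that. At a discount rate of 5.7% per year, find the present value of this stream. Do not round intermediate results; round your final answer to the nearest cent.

PV of 6-year annuity: 1,620.00 × [1 − (1+0.057)^−6] / 0.057 = 8041.70700
Perpetuity value at year 6: 4,720.00 / 0.057 = 82807.01754
PV of perpetuity: 82807.01754 / (1+0.057)^6 = 59376.85889
Total PV = 8041.70700 + 59376.85889 = 67418.56588

67418.57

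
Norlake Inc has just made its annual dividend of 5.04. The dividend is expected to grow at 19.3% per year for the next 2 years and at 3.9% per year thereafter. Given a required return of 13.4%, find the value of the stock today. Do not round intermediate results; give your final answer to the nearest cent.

71.89

D_1 = 6.01272
D_2 = 7.17317
Terminal value at year 2: TV = D_2×(1+g_2)/(r−g_2) = 7.45293/0.095 = 78.45188
P_0 = D_1/(1+r)^1 + D_2/(1+r)^2 + TV/(1+r)^2
    = 5.30222 + 5.57809 + 61.00666 = 71.88697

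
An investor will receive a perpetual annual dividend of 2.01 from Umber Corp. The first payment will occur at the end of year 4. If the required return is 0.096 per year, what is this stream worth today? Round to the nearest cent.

Value at end of year 3: C / r = 2.01 / 0.096 = 20.9375
Discount to today: PV = 20.9375 / (1 + 0.096)^3 = 20.9375 / 1.316533 = 15.90

15.90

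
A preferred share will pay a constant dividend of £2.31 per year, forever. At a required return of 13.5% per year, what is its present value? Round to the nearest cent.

£17.11

Level perpetuity: PV = C / r = £2.31 / 0.135 = £17.11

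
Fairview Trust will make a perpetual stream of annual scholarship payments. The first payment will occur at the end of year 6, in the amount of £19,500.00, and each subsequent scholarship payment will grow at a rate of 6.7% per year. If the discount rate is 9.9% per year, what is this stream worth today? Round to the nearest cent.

£380098.51

Value at end of year 5: C₁ / (r − g) = £19,500.00 / (0.099 − 0.067) = £609,375.0000
Discount to today: PV = £609,375.0000 / (1 + 0.099)^5 = £609,375.0000 / 1.603203 = £380,098.51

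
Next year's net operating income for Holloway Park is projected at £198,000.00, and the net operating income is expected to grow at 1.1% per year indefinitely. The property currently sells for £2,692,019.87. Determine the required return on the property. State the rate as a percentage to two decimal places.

P = D₁/(r − g) ⇒ r = D₁/P + g = £198,000.0000/£2,692,019.87 + 0.011 = 0.073551 + 0.011 = 0.084551

8.46%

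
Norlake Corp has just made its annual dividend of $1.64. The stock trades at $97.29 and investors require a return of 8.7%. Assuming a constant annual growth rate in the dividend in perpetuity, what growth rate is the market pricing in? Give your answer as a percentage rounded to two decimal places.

P = D₀(1+g)/(r−g) ⇒ P(r−g) = D₀(1+g) ⇒ g(P+D₀) = P·r − D₀
g = (P·r − D₀)/(P + D₀) = ($97.29×0.087 − $1.64) / ($97.29 + $1.64) = 0.068980

6.90%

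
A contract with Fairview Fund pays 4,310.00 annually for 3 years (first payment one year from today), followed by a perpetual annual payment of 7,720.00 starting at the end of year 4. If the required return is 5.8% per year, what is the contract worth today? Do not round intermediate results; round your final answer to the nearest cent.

123954.64

PV of 3-year annuity: 4,310.00 × [1 − (1+0.058)^−3] / 0.058 = 11563.44496
Perpetuity value at year 3: 7,720.00 / 0.058 = 133103.44828
PV of perpetuity: 133103.44828 / (1+0.058)^3 = 112391.19883
Total PV = 11563.44496 + 112391.19883 = 123954.64379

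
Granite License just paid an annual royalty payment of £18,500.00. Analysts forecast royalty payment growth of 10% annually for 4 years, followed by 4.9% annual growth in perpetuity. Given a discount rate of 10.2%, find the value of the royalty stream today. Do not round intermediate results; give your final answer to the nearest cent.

£437174.31

D_1 = 20350.00000
D_2 = 22385.00000
D_3 = 24623.50000
D_4 = 27085.85000
Terminal value at year 4: TV = D_4×(1+g_2)/(r−g_2) = 28413.05665/0.053 = 536095.40849
P_0 = D_1/(1+r)^1 + D_2/(1+r)^2 + D_3/(1+r)^3 + D_4/(1+r)^4 + TV/(1+r)^4
    = 18466.42468 + 18432.91030 + 18399.45674 + 18366.06390 + 363509.45339 = 437174.30902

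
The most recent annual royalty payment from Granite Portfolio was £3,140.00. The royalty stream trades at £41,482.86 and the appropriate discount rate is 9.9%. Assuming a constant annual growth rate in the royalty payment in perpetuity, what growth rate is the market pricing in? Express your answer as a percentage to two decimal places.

2.17%

P = D₀(1+g)/(r−g) ⇒ P(r−g) = D₀(1+g) ⇒ g(P+D₀) = P·r − D₀
g = (P·r − D₀)/(P + D₀) = (£41,482.86×0.099 − £3,140.00) / (£41,482.86 + £3,140.00) = 0.021666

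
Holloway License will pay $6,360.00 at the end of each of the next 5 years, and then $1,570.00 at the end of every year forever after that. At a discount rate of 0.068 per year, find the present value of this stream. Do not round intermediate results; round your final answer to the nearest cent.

$42833.80

PV of 5-year annuity: $6,360.00 × [1 − (1+0.068)^−5] / 0.068 = 26217.49781
Perpetuity value at year 5: $1,570.00 / 0.068 = 23088.23529
PV of perpetuity: 23088.23529 / (1+0.068)^5 = 16616.30580
Total PV = 26217.49781 + 16616.30580 = 42833.80362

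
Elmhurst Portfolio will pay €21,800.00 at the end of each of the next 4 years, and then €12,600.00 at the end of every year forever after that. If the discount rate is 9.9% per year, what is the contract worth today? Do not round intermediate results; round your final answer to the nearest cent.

PV of 4-year annuity: €21,800.00 × [1 − (1+0.099)^−4] / 0.099 = 69252.91974
Perpetuity value at year 4: €12,600.00 / 0.099 = 127272.72727
PV of perpetuity: 127272.72727 / (1+0.099)^4 = 87245.81036
Total PV = 69252.91974 + 87245.81036 = 156498.73010

€156498.73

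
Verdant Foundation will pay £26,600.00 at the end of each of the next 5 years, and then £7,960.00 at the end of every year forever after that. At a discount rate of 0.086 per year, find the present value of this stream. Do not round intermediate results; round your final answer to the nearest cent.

£165820.03

PV of 5-year annuity: £26,600.00 × [1 − (1+0.086)^−5] / 0.086 = 104547.54088
Perpetuity value at year 5: £7,960.00 / 0.086 = 92558.13953
PV of perpetuity: 92558.13953 / (1+0.086)^5 = 61272.48444
Total PV = 104547.54088 + 61272.48444 = 165820.02533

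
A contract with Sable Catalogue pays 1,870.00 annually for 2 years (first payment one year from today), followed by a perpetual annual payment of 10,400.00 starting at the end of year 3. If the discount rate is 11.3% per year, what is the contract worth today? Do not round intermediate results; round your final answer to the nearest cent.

77485.56

PV of 2-year annuity: 1,870.00 × [1 − (1+0.113)^−2] / 0.113 = 3189.70688
Perpetuity value at year 2: 10,400.00 / 0.113 = 92035.39823
PV of perpetuity: 92035.39823 / (1+0.113)^2 = 74295.85195
Total PV = 3189.70688 + 74295.85195 = 77485.55883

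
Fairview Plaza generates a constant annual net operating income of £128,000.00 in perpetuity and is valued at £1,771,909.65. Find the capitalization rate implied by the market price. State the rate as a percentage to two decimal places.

P = C/r ⇒ r = C/P = £128,000.00/£1,771,909.65 = 0.072238

7.22%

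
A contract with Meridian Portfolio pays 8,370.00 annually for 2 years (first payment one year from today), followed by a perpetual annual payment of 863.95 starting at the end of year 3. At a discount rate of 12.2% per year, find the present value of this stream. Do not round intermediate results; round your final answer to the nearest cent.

PV of 2-year annuity: 8,370.00 × [1 − (1+0.122)^−2] / 0.122 = 14108.63908
Perpetuity value at year 2: 863.95 / 0.122 = 7081.55738
PV of perpetuity: 7081.55738 / (1+0.122)^2 = 5625.26601
Total PV = 14108.63908 + 5625.26601 = 19733.90509

19733.91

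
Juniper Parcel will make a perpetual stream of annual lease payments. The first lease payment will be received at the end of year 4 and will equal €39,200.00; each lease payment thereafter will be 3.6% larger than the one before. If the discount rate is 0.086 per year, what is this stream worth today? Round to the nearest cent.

Value at end of year 3: C₁ / (r − g) = €39,200.00 / (0.086 − 0.036) = €784,000.0000
Discount to today: PV = €784,000.0000 / (1 + 0.086)^3 = €784,000.0000 / 1.280824 = €612,105.93

€612105.93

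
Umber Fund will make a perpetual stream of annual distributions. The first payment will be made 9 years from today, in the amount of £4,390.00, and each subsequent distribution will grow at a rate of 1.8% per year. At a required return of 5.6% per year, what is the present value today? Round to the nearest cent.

Value at end of year 8: C₁ / (r − g) = £4,390.00 / (0.056 − 0.018) = £115,526.3158
Discount to today: PV = £115,526.3158 / (1 + 0.056)^8 = £115,526.3158 / 1.546363 = £74,708.42

£74708.42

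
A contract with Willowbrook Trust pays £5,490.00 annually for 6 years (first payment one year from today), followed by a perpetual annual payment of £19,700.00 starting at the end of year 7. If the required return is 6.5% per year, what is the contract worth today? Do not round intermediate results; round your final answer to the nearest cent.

PV of 6-year annuity: £5,490.00 × [1 − (1+0.065)^−6] / 0.065 = 26577.16443
Perpetuity value at year 6: £19,700.00 / 0.065 = 303076.92308
PV of perpetuity: 303076.92308 / (1+0.065)^6 = 207708.95601
Total PV = 26577.16443 + 207708.95601 = 234286.12043

£234286.12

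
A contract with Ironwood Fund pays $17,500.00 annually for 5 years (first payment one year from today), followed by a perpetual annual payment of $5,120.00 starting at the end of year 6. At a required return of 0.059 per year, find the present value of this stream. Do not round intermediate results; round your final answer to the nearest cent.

PV of 5-year annuity: $17,500.00 × [1 − (1+0.059)^−5] / 0.059 = 73917.33839
Perpetuity value at year 5: $5,120.00 / 0.059 = 86779.66102
PV of perpetuity: 86779.66102 / (1+0.059)^5 = 65153.55973
Total PV = 73917.33839 + 65153.55973 = 139070.89812

$139070.90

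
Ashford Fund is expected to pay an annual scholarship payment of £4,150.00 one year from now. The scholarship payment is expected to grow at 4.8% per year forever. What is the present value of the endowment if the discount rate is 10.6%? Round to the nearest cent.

£71551.72

Growing perpetuity: P = D₁ / (r − g) = £4,150.0000 / (0.106 − 0.048) = £71,551.72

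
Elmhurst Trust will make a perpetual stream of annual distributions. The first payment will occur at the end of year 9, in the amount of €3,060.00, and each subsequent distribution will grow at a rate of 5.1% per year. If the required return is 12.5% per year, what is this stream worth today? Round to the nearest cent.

€16116.46

Value at end of year 8: C₁ / (r − g) = €3,060.00 / (0.125 − 0.051) = €41,351.3514
Discount to today: PV = €41,351.3514 / (1 + 0.125)^8 = €41,351.3514 / 2.565785 = €16,116.46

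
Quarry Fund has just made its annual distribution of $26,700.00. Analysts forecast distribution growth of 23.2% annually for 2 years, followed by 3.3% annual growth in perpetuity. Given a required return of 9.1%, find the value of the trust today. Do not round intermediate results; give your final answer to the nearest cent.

D_1 = 32894.40000
D_2 = 40525.90080
Terminal value at year 2: TV = D_2×(1+g_2)/(r−g_2) = 41863.25553/0.058 = 721780.26770
P_0 = D_1/(1+r)^1 + D_2/(1+r)^2 + TV/(1+r)^2
    = 30150.68744 + 34047.33907 + 606394.84936 = 670592.87588

$670592.88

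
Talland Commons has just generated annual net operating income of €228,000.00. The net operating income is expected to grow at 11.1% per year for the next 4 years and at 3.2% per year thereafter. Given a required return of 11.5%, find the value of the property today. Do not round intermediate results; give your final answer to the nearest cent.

€3698279.81

D_1 = 253308.00000
D_2 = 281425.18800
D_3 = 312663.38387
D_4 = 347369.01948
Terminal value at year 4: TV = D_4×(1+g_2)/(r−g_2) = 358484.82810/0.083 = 4319094.31447
P_0 = D_1/(1+r)^1 + D_2/(1+r)^2 + D_3/(1+r)^3 + D_4/(1+r)^4 + TV/(1+r)^4
    = 227182.06278 + 226367.05986 + 225554.98073 + 224745.81488 + 2794429.89099 = 3698279.80923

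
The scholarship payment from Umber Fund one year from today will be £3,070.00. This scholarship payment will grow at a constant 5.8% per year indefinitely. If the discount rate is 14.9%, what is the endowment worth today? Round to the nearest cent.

£33736.26

Growing perpetuity: P = D₁ / (r − g) = £3,070.0000 / (0.149 − 0.058) = £33,736.26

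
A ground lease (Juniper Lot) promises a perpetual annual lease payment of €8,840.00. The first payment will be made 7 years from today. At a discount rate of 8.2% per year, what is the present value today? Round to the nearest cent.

Value at end of year 6: C / r = €8,840.00 / 0.082 = €107,804.8780
Discount to today: PV = €107,804.8780 / (1 + 0.082)^6 = €107,804.8780 / 1.604588 = €67,185.39

€67185.39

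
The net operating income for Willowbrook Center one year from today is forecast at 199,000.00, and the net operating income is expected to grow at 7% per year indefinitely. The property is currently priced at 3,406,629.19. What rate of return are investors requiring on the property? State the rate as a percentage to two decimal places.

P = D₁/(r − g) ⇒ r = D₁/P + g = 199,000.0000/3,406,629.19 + 0.07 = 0.058416 + 0.07 = 0.128416

12.84%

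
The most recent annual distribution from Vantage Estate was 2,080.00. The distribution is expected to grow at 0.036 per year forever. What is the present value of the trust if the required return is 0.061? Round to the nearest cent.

86195.20

D₁ = D₀ × (1 + g) = 2,080.00 × 1.036 = 2,154.8800
Growing perpetuity: P = D₁ / (r − g) = 2,154.8800 / (0.061 − 0.036) = 86,195.20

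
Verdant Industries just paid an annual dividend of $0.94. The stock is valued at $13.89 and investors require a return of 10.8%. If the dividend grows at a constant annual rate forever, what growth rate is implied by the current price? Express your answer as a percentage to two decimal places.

3.78%

P = D₀(1+g)/(r−g) ⇒ P(r−g) = D₀(1+g) ⇒ g(P+D₀) = P·r − D₀
g = (P·r − D₀)/(P + D₀) = ($13.89×0.108 − $0.94) / ($13.89 + $0.94) = 0.037769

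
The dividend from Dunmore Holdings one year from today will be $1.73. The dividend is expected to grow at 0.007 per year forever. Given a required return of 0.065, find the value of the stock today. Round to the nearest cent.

$29.83

Growing perpetuity: P = D₁ / (r − g) = $1.7300 / (0.065 − 0.007) = $29.83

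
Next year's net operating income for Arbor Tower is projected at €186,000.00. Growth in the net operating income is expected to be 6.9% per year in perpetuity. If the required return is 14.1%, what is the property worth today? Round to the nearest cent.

€2583333.33

Growing perpetuity: P = D₁ / (r − g) = €186,000.0000 / (0.141 − 0.069) = €2,583,333.33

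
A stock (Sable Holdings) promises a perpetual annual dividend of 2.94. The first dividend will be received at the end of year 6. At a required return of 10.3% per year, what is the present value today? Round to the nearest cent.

17.48

Value at end of year 5: C / r = 2.94 / 0.103 = 28.5437
Discount to today: PV = 28.5437 / (1 + 0.103)^5 = 28.5437 / 1.632592 = 17.48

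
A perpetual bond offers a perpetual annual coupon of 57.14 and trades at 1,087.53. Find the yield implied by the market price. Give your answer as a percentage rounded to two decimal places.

5.25%

P = C/r ⇒ r = C/P = 57.14/1,087.53 = 0.052541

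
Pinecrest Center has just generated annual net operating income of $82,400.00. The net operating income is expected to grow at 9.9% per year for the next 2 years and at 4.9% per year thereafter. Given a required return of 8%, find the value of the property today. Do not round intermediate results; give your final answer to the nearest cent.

D_1 = 90557.60000
D_2 = 99522.80240
Terminal value at year 2: TV = D_2×(1+g_2)/(r−g_2) = 104399.41972/0.031 = 3367723.21670
P_0 = D_1/(1+r)^1 + D_2/(1+r)^2 + TV/(1+r)^2
    = 83849.62963 + 85324.76200 + 2887279.84971 = 3056454.24134

$3056454.24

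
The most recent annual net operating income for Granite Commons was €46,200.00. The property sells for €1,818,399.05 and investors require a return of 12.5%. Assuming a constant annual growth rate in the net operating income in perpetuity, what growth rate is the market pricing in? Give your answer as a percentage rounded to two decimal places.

9.71%

P = D₀(1+g)/(r−g) ⇒ P(r−g) = D₀(1+g) ⇒ g(P+D₀) = P·r − D₀
g = (P·r − D₀)/(P + D₀) = (€1,818,399.05×0.125 − €46,200.00) / (€1,818,399.05 + €46,200.00) = 0.097125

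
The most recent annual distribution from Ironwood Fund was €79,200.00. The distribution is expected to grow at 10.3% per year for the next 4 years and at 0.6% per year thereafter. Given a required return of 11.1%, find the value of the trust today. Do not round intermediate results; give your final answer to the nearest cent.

€1048328.36

D_1 = 87357.60000
D_2 = 96355.43280
D_3 = 106280.04238
D_4 = 117226.88674
Terminal value at year 4: TV = D_4×(1+g_2)/(r−g_2) = 117930.24806/0.105 = 1123145.21966
P_0 = D_1/(1+r)^1 + D_2/(1+r)^2 + D_3/(1+r)^3 + D_4/(1+r)^4 + TV/(1+r)^4
    = 78629.70297 + 78063.51249 + 77501.39899 + 76943.33311 + 737190.41055 = 1048328.35811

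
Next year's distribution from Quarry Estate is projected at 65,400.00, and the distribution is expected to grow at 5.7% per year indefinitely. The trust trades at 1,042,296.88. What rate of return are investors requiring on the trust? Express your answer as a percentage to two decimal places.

P = D₁/(r − g) ⇒ r = D₁/P + g = 65,400.0000/1,042,296.88 + 0.057 = 0.062746 + 0.057 = 0.119746

11.97%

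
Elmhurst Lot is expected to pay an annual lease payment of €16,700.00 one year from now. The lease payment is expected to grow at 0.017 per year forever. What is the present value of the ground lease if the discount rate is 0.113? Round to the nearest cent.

Growing perpetuity: P = D₁ / (r − g) = €16,700.0000 / (0.113 − 0.017) = €173,958.33

€173958.33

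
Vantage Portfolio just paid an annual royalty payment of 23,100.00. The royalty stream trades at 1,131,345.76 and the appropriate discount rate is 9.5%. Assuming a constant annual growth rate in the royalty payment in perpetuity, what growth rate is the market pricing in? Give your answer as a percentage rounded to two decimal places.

7.31%

P = D₀(1+g)/(r−g) ⇒ P(r−g) = D₀(1+g) ⇒ g(P+D₀) = P·r − D₀
g = (P·r − D₀)/(P + D₀) = (1,131,345.76×0.095 − 23,100.00) / (1,131,345.76 + 23,100.00) = 0.073089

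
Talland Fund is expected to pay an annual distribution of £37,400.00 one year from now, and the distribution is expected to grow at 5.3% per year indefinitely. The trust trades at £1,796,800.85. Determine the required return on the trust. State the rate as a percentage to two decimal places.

7.38%

P = D₁/(r − g) ⇒ r = D₁/P + g = £37,400.0000/£1,796,800.85 + 0.053 = 0.020815 + 0.053 = 0.073815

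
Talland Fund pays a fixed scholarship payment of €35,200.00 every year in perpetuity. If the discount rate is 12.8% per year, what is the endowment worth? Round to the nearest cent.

Level perpetuity: PV = C / r = €35,200.00 / 0.128 = €275,000.00

€275000.00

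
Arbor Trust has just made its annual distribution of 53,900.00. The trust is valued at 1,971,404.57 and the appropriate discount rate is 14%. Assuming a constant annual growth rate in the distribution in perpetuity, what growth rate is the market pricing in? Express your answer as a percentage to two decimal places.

P = D₀(1+g)/(r−g) ⇒ P(r−g) = D₀(1+g) ⇒ g(P+D₀) = P·r − D₀
g = (P·r − D₀)/(P + D₀) = (1,971,404.57×0.14 − 53,900.00) / (1,971,404.57 + 53,900.00) = 0.109661

10.97%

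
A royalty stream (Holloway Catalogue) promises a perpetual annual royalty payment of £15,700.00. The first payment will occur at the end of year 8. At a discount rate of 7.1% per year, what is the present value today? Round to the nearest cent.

Value at end of year 7: C / r = £15,700.00 / 0.071 = £221,126.7606
Discount to today: PV = £221,126.7606 / (1 + 0.071)^7 = £221,126.7606 / 1.616316 = £136,809.11

£136809.11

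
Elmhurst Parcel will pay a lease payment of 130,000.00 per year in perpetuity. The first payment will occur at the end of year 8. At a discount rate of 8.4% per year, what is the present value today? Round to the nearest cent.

879952.22

Value at end of year 7: C / r = 130,000.00 / 0.084 = 1,547,619.0476
Discount to today: PV = 1,547,619.0476 / (1 + 0.084)^7 = 1,547,619.0476 / 1.758754 = 879,952.22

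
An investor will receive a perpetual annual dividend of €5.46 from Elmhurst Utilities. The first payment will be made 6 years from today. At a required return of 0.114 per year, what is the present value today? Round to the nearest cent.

€27.92

Value at end of year 5: C / r = €5.46 / 0.114 = €47.8947
Discount to today: PV = €47.8947 / (1 + 0.114)^5 = €47.8947 / 1.715639 = €27.92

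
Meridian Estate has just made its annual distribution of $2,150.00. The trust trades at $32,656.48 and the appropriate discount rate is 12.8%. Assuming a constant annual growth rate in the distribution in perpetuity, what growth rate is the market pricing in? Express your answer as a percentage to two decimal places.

P = D₀(1+g)/(r−g) ⇒ P(r−g) = D₀(1+g) ⇒ g(P+D₀) = P·r − D₀
g = (P·r − D₀)/(P + D₀) = ($32,656.48×0.128 − $2,150.00) / ($32,656.48 + $2,150.00) = 0.058323

5.83%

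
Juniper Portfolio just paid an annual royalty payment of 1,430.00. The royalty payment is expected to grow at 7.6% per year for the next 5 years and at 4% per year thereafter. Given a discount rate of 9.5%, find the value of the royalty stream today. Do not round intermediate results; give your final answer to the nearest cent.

D_1 = 1538.68000
D_2 = 1655.61968
D_3 = 1781.44678
D_4 = 1916.83673
D_5 = 2062.51632
Terminal value at year 5: TV = D_5×(1+g_2)/(r−g_2) = 2145.01698/0.055 = 39000.30864
P_0 = D_1/(1+r)^1 + D_2/(1+r)^2 + D_3/(1+r)^3 + D_4/(1+r)^4 + D_5/(1+r)^5 + TV/(1+r)^5
    = 1405.18721 + 1380.80497 + 1356.84580 + 1333.30235 + 1310.16743 + 24774.07500 = 31560.38277

31560.38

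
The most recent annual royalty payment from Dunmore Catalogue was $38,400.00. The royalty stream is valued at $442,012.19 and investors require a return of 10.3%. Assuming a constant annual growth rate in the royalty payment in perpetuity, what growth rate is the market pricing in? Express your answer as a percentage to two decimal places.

P = D₀(1+g)/(r−g) ⇒ P(r−g) = D₀(1+g) ⇒ g(P+D₀) = P·r − D₀
g = (P·r − D₀)/(P + D₀) = ($442,012.19×0.103 − $38,400.00) / ($442,012.19 + $38,400.00) = 0.014836

1.48%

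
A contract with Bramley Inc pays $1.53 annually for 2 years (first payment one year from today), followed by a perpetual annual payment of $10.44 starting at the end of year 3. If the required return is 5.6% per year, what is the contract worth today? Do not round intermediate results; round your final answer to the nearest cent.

PV of 2-year annuity: $1.53 × [1 − (1+0.056)^−2] / 0.056 = 2.82089
Perpetuity value at year 2: $10.44 / 0.056 = 186.42857
PV of perpetuity: 186.42857 / (1+0.056)^2 = 167.18012
Total PV = 2.82089 + 167.18012 = 170.00101

$170.00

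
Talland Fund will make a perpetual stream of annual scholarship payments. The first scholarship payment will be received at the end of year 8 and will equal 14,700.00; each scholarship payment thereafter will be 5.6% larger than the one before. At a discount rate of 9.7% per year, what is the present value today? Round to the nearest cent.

187537.05

Value at end of year 7: C₁ / (r − g) = 14,700.00 / (0.097 − 0.056) = 358,536.5854
Discount to today: PV = 358,536.5854 / (1 + 0.097)^7 = 358,536.5854 / 1.911817 = 187,537.05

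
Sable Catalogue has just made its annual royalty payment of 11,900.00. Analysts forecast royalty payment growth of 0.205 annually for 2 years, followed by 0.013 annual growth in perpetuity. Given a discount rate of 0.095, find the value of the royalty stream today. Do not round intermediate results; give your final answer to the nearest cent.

205534.43

D_1 = 14339.50000
D_2 = 17279.09750
Terminal value at year 2: TV = D_2×(1+g_2)/(r−g_2) = 17503.72577/0.082 = 213460.07034
P_0 = D_1/(1+r)^1 + D_2/(1+r)^2 + TV/(1+r)^2
    = 13095.43379 + 14410.95682 + 178028.03973 = 205534.43034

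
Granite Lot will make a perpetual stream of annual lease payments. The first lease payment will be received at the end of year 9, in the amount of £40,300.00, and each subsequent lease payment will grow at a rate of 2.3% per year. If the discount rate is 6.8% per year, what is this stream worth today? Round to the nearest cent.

Value at end of year 8: C₁ / (r − g) = £40,300.00 / (0.068 − 0.023) = £895,555.5556
Discount to today: PV = £895,555.5556 / (1 + 0.068)^8 = £895,555.5556 / 1.692661 = £529,081.42

£529081.42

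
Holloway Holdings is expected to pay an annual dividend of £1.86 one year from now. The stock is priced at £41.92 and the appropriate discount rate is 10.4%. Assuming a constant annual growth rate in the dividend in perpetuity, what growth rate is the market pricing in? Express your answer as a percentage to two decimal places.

5.96%

P = D₁/(r−g) ⇒ g = r − D₁/P = 0.104 − £1.86/£41.92 = 0.059630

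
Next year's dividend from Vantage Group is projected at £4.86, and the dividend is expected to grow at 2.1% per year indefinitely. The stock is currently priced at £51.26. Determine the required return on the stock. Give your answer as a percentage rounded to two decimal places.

11.58%

P = D₁/(r − g) ⇒ r = D₁/P + g = £4.8600/£51.26 + 0.021 = 0.094811 + 0.021 = 0.115811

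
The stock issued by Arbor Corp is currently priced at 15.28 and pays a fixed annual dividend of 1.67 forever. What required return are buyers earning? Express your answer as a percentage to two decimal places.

10.93%

P = C/r ⇒ r = C/P = 1.67/15.28 = 0.109293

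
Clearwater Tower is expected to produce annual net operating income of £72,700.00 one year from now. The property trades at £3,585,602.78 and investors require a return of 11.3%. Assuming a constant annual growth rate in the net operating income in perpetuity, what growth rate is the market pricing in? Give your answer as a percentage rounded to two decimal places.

P = D₁/(r−g) ⇒ g = r − D₁/P = 0.113 − £72,700.00/£3,585,602.78 = 0.092724

9.27%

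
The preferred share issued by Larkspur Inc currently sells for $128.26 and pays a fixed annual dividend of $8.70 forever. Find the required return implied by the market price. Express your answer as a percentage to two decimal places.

P = C/r ⇒ r = C/P = $8.70/$128.26 = 0.067831

6.78%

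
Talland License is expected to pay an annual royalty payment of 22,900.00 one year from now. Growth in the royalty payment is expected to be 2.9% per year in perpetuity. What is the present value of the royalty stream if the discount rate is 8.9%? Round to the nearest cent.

Growing perpetuity: P = D₁ / (r − g) = 22,900.0000 / (0.089 − 0.029) = 381,666.67

381666.67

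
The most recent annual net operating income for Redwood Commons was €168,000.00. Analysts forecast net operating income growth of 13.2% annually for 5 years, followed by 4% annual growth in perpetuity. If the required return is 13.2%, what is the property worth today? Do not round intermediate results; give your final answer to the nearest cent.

€2739130.43

D_1 = 190176.00000
D_2 = 215279.23200
D_3 = 243696.09062
D_4 = 275863.97459
D_5 = 312278.01923
Terminal value at year 5: TV = D_5×(1+g_2)/(r−g_2) = 324769.14000/0.092 = 3530099.34784
P_0 = D_1/(1+r)^1 + D_2/(1+r)^2 + D_3/(1+r)^3 + D_4/(1+r)^4 + D_5/(1+r)^5 + TV/(1+r)^5
    = 168000.00000 + 168000.00000 + 168000.00000 + 168000.00000 + 168000.00000 + 1899130.43478 = 2739130.43478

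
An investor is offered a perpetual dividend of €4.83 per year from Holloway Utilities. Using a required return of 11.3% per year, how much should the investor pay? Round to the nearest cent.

Level perpetuity: PV = C / r = €4.83 / 0.113 = €42.74

€42.74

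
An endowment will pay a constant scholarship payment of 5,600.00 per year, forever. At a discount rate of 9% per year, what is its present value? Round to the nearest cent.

62222.22

Level perpetuity: PV = C / r = 5,600.00 / 0.09 = 62,222.22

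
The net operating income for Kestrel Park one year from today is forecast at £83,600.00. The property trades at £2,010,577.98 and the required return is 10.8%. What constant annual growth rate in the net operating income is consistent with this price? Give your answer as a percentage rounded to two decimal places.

P = D₁/(r−g) ⇒ g = r − D₁/P = 0.108 − £83,600.00/£2,010,577.98 = 0.066420

6.64%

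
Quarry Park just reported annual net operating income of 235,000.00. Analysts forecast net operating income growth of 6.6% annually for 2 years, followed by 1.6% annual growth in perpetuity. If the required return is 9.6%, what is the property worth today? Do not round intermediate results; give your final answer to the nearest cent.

3274229.70

D_1 = 250510.00000
D_2 = 267043.66000
Terminal value at year 2: TV = D_2×(1+g_2)/(r−g_2) = 271316.35856/0.08 = 3391454.48200
P_0 = D_1/(1+r)^1 + D_2/(1+r)^2 + TV/(1+r)^2
    = 228567.51825 + 222311.10808 + 2823351.07258 = 3274229.69891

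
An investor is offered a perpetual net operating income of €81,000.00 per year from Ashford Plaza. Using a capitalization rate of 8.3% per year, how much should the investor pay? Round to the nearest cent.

€975903.61

Level perpetuity: PV = C / r = €81,000.00 / 0.083 = €975,903.61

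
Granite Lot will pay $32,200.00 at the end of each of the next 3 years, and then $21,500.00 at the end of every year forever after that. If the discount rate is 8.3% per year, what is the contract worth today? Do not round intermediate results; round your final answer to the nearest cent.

$286462.49

PV of 3-year annuity: $32,200.00 × [1 − (1+0.083)^−3] / 0.083 = 82535.36805
Perpetuity value at year 3: $21,500.00 / 0.083 = 259036.14458
PV of perpetuity: 259036.14458 / (1+0.083)^3 = 203927.12554
Total PV = 82535.36805 + 203927.12554 = 286462.49359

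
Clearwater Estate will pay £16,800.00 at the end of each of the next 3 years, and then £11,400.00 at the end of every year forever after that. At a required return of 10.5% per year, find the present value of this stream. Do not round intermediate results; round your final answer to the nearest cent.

£121883.10

PV of 3-year annuity: £16,800.00 × [1 − (1+0.105)^−3] / 0.105 = 41414.07417
Perpetuity value at year 3: £11,400.00 / 0.105 = 108571.42857
PV of perpetuity: 108571.42857 / (1+0.105)^3 = 80469.02110
Total PV = 41414.07417 + 80469.02110 = 121883.09527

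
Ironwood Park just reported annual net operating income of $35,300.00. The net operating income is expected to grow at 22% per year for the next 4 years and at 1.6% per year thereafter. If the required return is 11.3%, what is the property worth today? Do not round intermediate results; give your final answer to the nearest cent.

D_1 = 43066.00000
D_2 = 52540.52000
D_3 = 64099.43440
D_4 = 78201.30997
Terminal value at year 4: TV = D_4×(1+g_2)/(r−g_2) = 79452.53093/0.097 = 819098.25698
P_0 = D_1/(1+r)^1 + D_2/(1+r)^2 + D_3/(1+r)^3 + D_4/(1+r)^4 + TV/(1+r)^4
    = 38693.62084 + 42413.49275 + 46490.98037 + 50960.46366 + 533771.45443 = 712330.01205

$712330.01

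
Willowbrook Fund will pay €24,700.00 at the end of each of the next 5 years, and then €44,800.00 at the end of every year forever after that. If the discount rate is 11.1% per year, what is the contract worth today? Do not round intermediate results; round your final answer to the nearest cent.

PV of 5-year annuity: €24,700.00 × [1 − (1+0.111)^−5] / 0.111 = 91059.47982
Perpetuity value at year 5: €44,800.00 / 0.111 = 403603.60360
PV of perpetuity: 403603.60360 / (1+0.111)^5 = 238443.08959
Total PV = 91059.47982 + 238443.08959 = 329502.56942

€329502.57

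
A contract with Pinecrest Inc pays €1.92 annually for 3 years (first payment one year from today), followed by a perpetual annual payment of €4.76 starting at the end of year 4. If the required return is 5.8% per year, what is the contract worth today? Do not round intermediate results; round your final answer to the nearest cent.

€74.45

PV of 3-year annuity: €1.92 × [1 − (1+0.058)^−3] / 0.058 = 5.15123
Perpetuity value at year 3: €4.76 / 0.058 = 82.06897
PV of perpetuity: 82.06897 / (1+0.058)^3 = 69.29820
Total PV = 5.15123 + 69.29820 = 74.44943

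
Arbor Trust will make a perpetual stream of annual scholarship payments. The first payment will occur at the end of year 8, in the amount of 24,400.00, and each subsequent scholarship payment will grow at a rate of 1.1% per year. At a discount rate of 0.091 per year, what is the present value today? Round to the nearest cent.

Value at end of year 7: C₁ / (r − g) = 24,400.00 / (0.091 − 0.011) = 305,000.0000
Discount to today: PV = 305,000.0000 / (1 + 0.091)^7 = 305,000.0000 / 1.839811 = 165,777.88

165777.88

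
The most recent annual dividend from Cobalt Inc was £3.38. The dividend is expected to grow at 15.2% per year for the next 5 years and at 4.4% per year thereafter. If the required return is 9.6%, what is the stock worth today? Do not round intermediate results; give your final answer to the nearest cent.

£106.73

D_1 = 3.89376
D_2 = 4.48561
D_3 = 5.16742
D_4 = 5.95287
D_5 = 6.85771
Terminal value at year 5: TV = D_5×(1+g_2)/(r−g_2) = 7.15945/0.052 = 137.68171
P_0 = D_1/(1+r)^1 + D_2/(1+r)^2 + D_3/(1+r)^3 + D_4/(1+r)^4 + D_5/(1+r)^5 + TV/(1+r)^5
    = 3.55270 + 3.73423 + 3.92503 + 4.12557 + 4.33637 + 87.06097 = 106.73486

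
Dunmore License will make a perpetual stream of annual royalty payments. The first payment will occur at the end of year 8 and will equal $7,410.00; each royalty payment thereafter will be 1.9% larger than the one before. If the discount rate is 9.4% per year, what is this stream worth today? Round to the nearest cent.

$52678.78

Value at end of year 7: C₁ / (r − g) = $7,410.00 / (0.094 − 0.019) = $98,800.0000
Discount to today: PV = $98,800.0000 / (1 + 0.094)^7 = $98,800.0000 / 1.875518 = $52,678.78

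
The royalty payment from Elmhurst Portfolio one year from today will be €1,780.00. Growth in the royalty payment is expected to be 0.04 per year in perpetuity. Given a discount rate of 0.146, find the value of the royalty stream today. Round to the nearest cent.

€16792.45

Growing perpetuity: P = D₁ / (r − g) = €1,780.0000 / (0.146 − 0.04) = €16,792.45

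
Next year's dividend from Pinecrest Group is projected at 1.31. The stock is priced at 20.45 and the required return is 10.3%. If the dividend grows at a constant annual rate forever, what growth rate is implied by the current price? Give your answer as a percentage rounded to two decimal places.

P = D₁/(r−g) ⇒ g = r − D₁/P = 0.103 − 1.31/20.45 = 0.038941

3.89%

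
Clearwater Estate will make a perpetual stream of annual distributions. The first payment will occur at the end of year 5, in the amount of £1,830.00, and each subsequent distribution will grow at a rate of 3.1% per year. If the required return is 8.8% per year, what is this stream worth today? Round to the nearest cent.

£22911.88

Value at end of year 4: C₁ / (r − g) = £1,830.00 / (0.088 − 0.031) = £32,105.2632
Discount to today: PV = £32,105.2632 / (1 + 0.088)^4 = £32,105.2632 / 1.401250 = £22,911.88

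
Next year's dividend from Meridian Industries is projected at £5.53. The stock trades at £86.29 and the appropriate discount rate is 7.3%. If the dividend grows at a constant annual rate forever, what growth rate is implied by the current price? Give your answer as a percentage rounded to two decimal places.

P = D₁/(r−g) ⇒ g = r − D₁/P = 0.073 − £5.53/£86.29 = 0.008914

0.89%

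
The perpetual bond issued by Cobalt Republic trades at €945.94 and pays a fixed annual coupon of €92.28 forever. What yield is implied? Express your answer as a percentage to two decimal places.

P = C/r ⇒ r = C/P = €92.28/€945.94 = 0.097554

9.76%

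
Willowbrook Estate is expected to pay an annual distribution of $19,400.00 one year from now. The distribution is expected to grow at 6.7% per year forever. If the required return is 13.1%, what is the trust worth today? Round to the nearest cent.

$303125.00

Growing perpetuity: P = D₁ / (r − g) = $19,400.0000 / (0.131 − 0.067) = $303,125.00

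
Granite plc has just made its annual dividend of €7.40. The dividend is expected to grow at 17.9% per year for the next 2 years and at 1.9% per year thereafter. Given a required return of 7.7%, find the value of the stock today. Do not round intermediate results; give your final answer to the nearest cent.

€172.77

D_1 = 8.72460
D_2 = 10.28630
Terminal value at year 2: TV = D_2×(1+g_2)/(r−g_2) = 10.48174/0.058 = 180.71971
P_0 = D_1/(1+r)^1 + D_2/(1+r)^2 + TV/(1+r)^2
    = 8.10084 + 8.86805 + 155.80239 = 172.77127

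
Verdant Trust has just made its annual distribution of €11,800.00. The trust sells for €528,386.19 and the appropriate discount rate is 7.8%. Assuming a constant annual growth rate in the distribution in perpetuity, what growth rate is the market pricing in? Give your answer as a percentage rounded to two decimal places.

5.45%

P = D₀(1+g)/(r−g) ⇒ P(r−g) = D₀(1+g) ⇒ g(P+D₀) = P·r − D₀
g = (P·r − D₀)/(P + D₀) = (€528,386.19×0.078 − €11,800.00) / (€528,386.19 + €11,800.00) = 0.054452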